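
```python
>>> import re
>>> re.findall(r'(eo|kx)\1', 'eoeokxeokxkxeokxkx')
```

['eo', 'kx', 'kx']

After group 1 captures some text, `\1` only succeeds where that same text appears again.
`findall` collects group 1 from each match (3 total).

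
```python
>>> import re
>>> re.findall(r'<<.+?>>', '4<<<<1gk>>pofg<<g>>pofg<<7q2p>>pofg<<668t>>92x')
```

Because the quantifier is non-greedy, it stops expanding at the earliest point where the rest of the pattern can succeed.
Matches: at [1:10] → '<<<<1gk>>'; at [14:19] → '<<g>>'; at [23:31] → '<<7q2p>>'; at [35:43] → '<<668t>>'.
With no groups in the pattern, `findall` gives back each whole match — 4 here.

['<<<<1gk>>', '<<g>>', '<<7q2p>>', '<<668t>>']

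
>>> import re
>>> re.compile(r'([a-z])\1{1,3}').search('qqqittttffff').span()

After group 1 captures some text, `\1` only succeeds where that same text appears again.
The match spans [0:3] → 'qqq'.

(0, 3)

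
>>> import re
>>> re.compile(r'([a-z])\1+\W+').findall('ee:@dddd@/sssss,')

['e', 'd', 's']

After group 1 captures some text, `\1` only succeeds where that same text appears again.
One capturing group, so `findall` returns just the captured substring from each match — 3 in all.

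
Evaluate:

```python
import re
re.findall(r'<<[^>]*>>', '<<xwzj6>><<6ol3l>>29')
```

['<<xwzj6>>', '<<6ol3l>>']

Matches: at [0:9] → '<<xwzj6>>'; at [9:18] → '<<6ol3l>>'.
`findall` yields the raw match text (2 of them) because the pattern has no groups.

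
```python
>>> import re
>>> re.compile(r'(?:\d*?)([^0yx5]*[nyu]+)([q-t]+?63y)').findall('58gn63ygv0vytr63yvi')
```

[('vy', 'tr63y')]

Multiple groups make `findall` return tuples — one 2-tuple for the one match.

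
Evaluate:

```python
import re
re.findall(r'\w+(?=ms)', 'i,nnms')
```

['nn']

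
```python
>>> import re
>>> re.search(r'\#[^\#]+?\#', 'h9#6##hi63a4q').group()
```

'#6#'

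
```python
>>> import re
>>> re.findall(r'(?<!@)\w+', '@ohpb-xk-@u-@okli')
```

A negative assertion filters positions out without eating any characters.
Walking the string: at [2:5] → 'hpb'; at [6:8] → 'xk'; at [14:17] → 'kli'.
No capturing groups, so `findall` returns the 3 full match strings.

['hpb', 'xk', 'kli']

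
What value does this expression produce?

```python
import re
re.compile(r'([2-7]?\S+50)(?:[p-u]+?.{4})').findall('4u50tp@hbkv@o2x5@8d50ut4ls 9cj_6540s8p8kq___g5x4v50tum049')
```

Pattern: optionally a character in [2-7], then one or more of a non-whitespace character, then the literal '50' (captured); then one or more of a character in [p-u] (lazy), then exactly 4 of any character (non-capturing group).
`findall` collects group 1 from each match (2 total).

['4u50tp@hbkv@o2x5@8d50', '9cj_6540s8p8kq___g5x4v50']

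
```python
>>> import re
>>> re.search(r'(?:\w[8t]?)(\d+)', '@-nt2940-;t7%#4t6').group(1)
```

'2940'

This matches a word character, then optionally one of [8t] (non-capturing group); then one or more of a digit (captured).
`re.search` tries every starting position until one works.
The match spans [2:8] → 'nt2940'.
Captured: group 1 = '2940'.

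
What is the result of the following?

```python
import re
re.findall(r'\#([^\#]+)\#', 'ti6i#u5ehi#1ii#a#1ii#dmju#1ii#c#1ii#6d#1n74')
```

With a single group, `findall` returns only what that group captured — 5 items.

['u5ehi', 'a', 'dmju', 'c', '6d']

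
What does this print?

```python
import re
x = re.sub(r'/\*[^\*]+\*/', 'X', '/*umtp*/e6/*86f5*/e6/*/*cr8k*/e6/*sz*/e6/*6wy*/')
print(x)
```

Xe6Xe6/*Xe6Xe6X

Matches: at [0:8] → '/*umtp*/'; at [10:18] → '/*86f5*/'; at [22:30] → '/*cr8k*/'; at [32:38] → '/*sz*/'; at [40:47] → '/*6wy*/'.
Each match is replaced by 'X'.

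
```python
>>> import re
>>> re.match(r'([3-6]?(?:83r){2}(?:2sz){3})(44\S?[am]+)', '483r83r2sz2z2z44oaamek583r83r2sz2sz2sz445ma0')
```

`match` is anchored at position 0; if the pattern doesn't fit there, it returns None.
Here the pattern fails at index 0, so the call returns None.

None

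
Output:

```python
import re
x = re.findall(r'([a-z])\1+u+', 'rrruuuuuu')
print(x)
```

['r']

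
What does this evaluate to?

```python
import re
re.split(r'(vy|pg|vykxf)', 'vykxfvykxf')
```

['', 'vy', 'kxf', 'vy', 'kxf']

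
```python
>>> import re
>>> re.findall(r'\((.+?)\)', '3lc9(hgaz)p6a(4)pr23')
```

['hgaz', '4']

One capturing group, so `findall` returns just the captured substring from each match — 2 in all.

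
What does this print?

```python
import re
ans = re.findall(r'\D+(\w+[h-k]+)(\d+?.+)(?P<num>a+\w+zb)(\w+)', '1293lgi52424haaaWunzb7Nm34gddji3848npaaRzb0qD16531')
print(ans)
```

The pattern matches one or more of a non-digit; then one or more of a word character, then one or more of a character in [h-k] (captured); then one or more of a digit (lazy), then one or more of any character (captured); then one or more of a literal 'a', then one or more of a word character, then the literal 'zb' (captured as 'num'); then one or more of a word character (captured).
Scanning left to right: at [4:50] match 'lgi52424haaaWunzb7Nm34gddji3848npaaRzb0qD16531', groups = ('52424haaaWunzb7Nm34gddji', '3848npa', 'aRzb', '0qD16531').
`findall` packs the 4 group values into a tuple for every match.

[('52424haaaWunzb7Nm34gddji', '3848npa', 'aRzb', '0qD16531')]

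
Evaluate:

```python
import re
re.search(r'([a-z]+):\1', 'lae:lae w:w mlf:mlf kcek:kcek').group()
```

'lae:lae'

The backreference `\1` re-matches whatever the first group consumed, character for character.
Unlike `match`, `search` isn't anchored — it looks for the pattern anywhere in the string.
The match spans [0:7] → 'lae:lae'.
Captured: group 1 = 'lae'.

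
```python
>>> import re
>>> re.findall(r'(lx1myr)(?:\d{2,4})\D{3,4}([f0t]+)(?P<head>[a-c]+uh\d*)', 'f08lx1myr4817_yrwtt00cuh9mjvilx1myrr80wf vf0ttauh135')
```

This matches the literal 'lx1', then the literal 'myr' (captured); then 2 to 4 of a digit (non-capturing group); then 3 to 4 of a non-digit; then one or more of one of [f0t] (captured); then one or more of a character in [a-c], then the literal 'uh', then zero or more of a digit (captured as 'head').
Matches: at [3:25] match 'lx1myr4817_yrwtt00cuh9', groups = ('lx1myr', 'tt00', 'cuh9').
With 3 capturing groups, `findall` returns a 3-tuple per match.

[('lx1myr', 'tt00', 'cuh9')]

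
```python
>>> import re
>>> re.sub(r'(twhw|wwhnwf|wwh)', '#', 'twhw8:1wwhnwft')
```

The regex engine tests alternatives in the order written; an earlier branch that matches wins even if a later one would match more.
Matches: at [0:4] → 'twhw'; at [7:13] → 'wwhnwf'.
Each match is replaced by '#'.

'#8:1#t'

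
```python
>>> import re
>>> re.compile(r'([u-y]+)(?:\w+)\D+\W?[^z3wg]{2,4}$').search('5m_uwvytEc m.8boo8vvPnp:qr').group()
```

The pattern matches one or more of a character in [u-y] (captured); then one or more of a word character (non-capturing group); then one or more of a non-digit; then optionally a non-word character, then 2 to 4 of any character except [z3wg]; then anchored at the end.
`re.search` scans for the first position where the pattern succeeds.
The match spans [18:26] → 'vvPnp:qr'.
Captured: group 1 = 'vv'.

'vvPnp:qr'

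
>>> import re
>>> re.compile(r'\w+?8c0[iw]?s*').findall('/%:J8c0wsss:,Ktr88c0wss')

Pattern: one or more of a word character (lazy), then the literal '8c0'; then optionally one of [iw], then zero or more of the literal 's'.
With no groups in the pattern, `findall` gives back each whole match — 2 here.

['J8c0wsss', 'Ktr88c0wss']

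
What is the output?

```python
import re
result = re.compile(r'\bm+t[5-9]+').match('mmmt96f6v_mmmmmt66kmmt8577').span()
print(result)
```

Pattern: a word boundary (`\b`, zero-width); then one or more of a literal 'm', then a literal 't'; then one or more of a character in [5-9].
`re.match` won't scan ahead — the pattern has to work from the very first character.
The match spans [0:6] → 'mmmt96'.

(0, 6)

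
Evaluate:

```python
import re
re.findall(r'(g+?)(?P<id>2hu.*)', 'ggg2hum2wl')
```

Multiple groups make `findall` return tuples — one 2-tuple for the one match.

[('ggg', '2hum2wl')]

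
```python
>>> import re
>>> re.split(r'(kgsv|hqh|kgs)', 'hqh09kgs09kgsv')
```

['', 'hqh', '09', 'kgs', '09', 'kgsv', '']

Alternation tries branches left to right and keeps the first one that lets the overall match succeed at that position.
The group in the pattern means `split` returns the separators' captures alongside the pieces.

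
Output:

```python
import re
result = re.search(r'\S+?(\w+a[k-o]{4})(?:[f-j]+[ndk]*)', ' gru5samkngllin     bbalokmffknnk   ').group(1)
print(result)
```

balokm

This matches one or more of a non-whitespace character (lazy); then one or more of a word character, then the literal 'a', then exactly 4 of a character in [k-o] (captured); then one or more of a character in [f-j], then zero or more of one of [ndk] (non-capturing group).
`re.search` scans for the first position where the pattern succeeds.
The match spans [20:33] → 'bbalokmffknnk'.
Captured: group 1 = 'balokm'.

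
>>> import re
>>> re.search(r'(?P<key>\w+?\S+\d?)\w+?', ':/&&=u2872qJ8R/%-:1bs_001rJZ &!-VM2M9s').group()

'u2872qJ8R/%-:1bs_001rJZ'

The pattern matches one or more of a word character (lazy), then one or more of a non-whitespace character, then optionally a digit (captured as 'key'); then one or more of a word character (lazy).
The match spans [5:28] → 'u2872qJ8R/%-:1bs_001rJZ'.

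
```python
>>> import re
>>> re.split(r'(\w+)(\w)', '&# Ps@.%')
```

['&# ', 'P', 's', '@.%']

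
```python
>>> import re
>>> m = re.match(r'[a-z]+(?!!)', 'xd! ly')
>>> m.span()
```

(0, 1)

`re.match` won't scan ahead — the pattern has to work from the very first character.
The match spans [0:1] → 'x'.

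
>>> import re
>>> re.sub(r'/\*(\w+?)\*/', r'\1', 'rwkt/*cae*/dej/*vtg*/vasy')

Matches: at [4:11] → '/*cae*/'; at [14:21] → '/*vtg*/'.
Each match is replaced using the text its own group 1 captured.

'rwktcaedejvtgvasy'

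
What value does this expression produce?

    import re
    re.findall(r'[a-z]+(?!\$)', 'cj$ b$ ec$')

`(?!…)`/`(?<!…)` only lets a position through if the neighbouring text does NOT match; no characters are consumed.
Matches: at [0:1] → 'c'; at [7:8] → 'e'.
Since nothing is captured, `findall` lists the 2 matched substrings directly.

['c', 'e']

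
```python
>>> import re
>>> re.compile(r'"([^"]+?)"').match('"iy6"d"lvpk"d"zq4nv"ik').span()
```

(0, 5)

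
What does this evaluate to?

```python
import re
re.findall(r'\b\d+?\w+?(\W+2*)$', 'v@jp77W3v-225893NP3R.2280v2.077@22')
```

['@22']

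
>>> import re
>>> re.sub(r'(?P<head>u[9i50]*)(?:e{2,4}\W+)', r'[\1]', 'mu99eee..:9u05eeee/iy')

'm[u99]9[u05]iy'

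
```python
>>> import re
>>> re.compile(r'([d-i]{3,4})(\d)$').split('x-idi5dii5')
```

['x-idi5', 'dii', '5', '']

Pattern: 3 to 4 of a character in [d-i] (captured); then a digit (captured); then anchored at the end.
The group in the pattern means `split` returns the separators' captures alongside the pieces.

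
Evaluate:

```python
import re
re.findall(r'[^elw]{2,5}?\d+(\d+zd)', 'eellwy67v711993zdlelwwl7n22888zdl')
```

Because there's exactly one group, `findall` drops the full match and keeps group 1 from each hit.

['3zd', '8zd']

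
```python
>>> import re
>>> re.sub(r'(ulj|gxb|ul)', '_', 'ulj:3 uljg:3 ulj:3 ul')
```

'_:3 _g:3 _:3 _'

`|` is ordered: at each position the engine commits to the first alternative that works.
Matches: at [0:3] → 'ulj'; at [6:9] → 'ulj'; at [13:16] → 'ulj'; at [19:21] → 'ul'.
Each match is replaced by '_'.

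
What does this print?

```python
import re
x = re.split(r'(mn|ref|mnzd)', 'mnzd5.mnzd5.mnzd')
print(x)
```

The regex engine tests alternatives in the order written; an earlier branch that matches wins even if a later one would match more.
With a capturing group present, the delimiter's captured portion is kept in the result list.

['', 'mn', 'zd5.', 'mn', 'zd5.', 'mn', 'zd']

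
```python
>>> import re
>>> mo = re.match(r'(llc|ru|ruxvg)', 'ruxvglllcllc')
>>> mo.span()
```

(0, 2)

Alternation isn't longest-match — the leftmost alternative that fits at this position is chosen.
`re.match` only tries the pattern at the start of the string.
The match spans [0:2] → 'ru'.
Captured: group 1 = 'ru'.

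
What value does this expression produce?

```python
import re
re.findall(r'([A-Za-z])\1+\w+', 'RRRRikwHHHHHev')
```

['R']

`\1` is not a pattern — it's the concrete string captured by group 1, re-applied verbatim.
Walking the string: at [0:14] match 'RRRRikwHHHHHev', group 1 = 'R'.
With a single group, `findall` returns only what that group captured — 1 item.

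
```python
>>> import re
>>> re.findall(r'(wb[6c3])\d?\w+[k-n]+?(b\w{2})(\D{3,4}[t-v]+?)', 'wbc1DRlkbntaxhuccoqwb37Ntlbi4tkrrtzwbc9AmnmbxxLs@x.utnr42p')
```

[('wbc', 'bi4', 'tkrrt')]

This matches the literal 'wb', then one of [6c3] (captured); then optionally a digit, then one or more of a word character, then one or more of a character in [k-n] (lazy); then the literal 'b', then exactly 2 of a word character (captured); then 3 to 4 of a non-digit, then one or more of a character in [t-v] (lazy) (captured).
Walking the string: at [0:34] match 'wbc1DRlkbntaxhuccoqwb37Ntlbi4tkrrt', groups = ('wbc', 'bi4', 'tkrrt').
`findall` packs the 3 group values into a tuple for every match.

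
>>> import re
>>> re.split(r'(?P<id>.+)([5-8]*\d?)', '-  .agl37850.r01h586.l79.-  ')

Pattern: one or more of any character (captured as 'id'); then zero or more of a character in [5-8], then optionally a digit (captured).
Because the pattern has a capturing group, `split` also inserts each captured text between the pieces.

['', '-  .agl37850.r01h586.l79.-  ', '', '']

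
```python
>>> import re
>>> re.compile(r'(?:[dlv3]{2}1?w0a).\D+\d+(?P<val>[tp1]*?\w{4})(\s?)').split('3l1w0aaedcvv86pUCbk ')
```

['', 'pUCb', '', 'k ']

The pattern matches exactly 2 of one of [dlv3], then optionally a literal '1', then the literal 'w0a' (non-capturing group); then any character, then one or more of a non-digit, then one or more of a digit; then zero or more of one of [tp1] (lazy), then exactly 4 of a word character (captured as 'val'); then optionally whitespace (captured).
Matches to split on: at [0:18] → '3l1w0aaedcvv86pUCb'.
The group in the pattern means `split` returns the separators' captures alongside the pieces.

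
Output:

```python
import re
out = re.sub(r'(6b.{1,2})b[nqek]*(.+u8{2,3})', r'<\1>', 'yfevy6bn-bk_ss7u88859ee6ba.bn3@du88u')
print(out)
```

yfevy<6bn->u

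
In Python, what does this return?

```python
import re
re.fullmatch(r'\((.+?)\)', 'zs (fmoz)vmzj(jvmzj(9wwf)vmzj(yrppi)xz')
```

None

For `fullmatch`, every character of the input must be accounted for by the pattern.
Here the string isn't matched end-to-end, so the call returns None.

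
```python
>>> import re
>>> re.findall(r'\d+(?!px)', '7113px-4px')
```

['711']

The negative lookahead/lookbehind blocks any match where the forbidden context is present.
Matches: at [0:3] → '711'.
No capturing groups, so `findall` returns the 1 full match string.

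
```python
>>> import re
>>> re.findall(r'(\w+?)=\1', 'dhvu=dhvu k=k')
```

['dhvu', 'k']

The backreference `\1` re-matches whatever the first group consumed, character for character.
With a single group, `findall` returns only what that group captured — 2 items.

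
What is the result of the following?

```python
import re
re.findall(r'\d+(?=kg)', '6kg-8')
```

['6']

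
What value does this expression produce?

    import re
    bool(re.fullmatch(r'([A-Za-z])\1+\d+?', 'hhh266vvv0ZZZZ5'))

False

`re.fullmatch` is like wrapping the pattern in `^…$` (in single-line mode).
Here the pattern can't cover the whole string, so the call returns None, and `bool(None)` is False.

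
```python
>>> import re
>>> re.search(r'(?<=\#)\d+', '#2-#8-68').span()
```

Lookahead/lookbehind check context without consuming it, so the matched span excludes the asserted characters.
The match spans [1:2] → '2'.

(1, 2)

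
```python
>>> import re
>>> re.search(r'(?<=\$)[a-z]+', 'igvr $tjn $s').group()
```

Lookahead/lookbehind check context without consuming it, so the matched span excludes the asserted characters.
Unlike `match`, `search` isn't anchored — it looks for the pattern anywhere in the string.
The match spans [6:9] → 'tjn'.

'tjn'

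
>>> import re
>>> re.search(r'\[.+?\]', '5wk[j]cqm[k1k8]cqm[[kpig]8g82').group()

Because the quantifier is non-greedy, it stops expanding at the earliest point where the rest of the pattern can succeed.
The match spans [3:6] → '[j]'.

'[j]'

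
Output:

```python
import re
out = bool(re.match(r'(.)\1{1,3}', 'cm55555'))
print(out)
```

False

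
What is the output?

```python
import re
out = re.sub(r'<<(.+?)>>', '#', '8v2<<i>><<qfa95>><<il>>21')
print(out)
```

Because the quantifier is non-greedy, it stops expanding at the earliest point where the rest of the pattern can succeed.
Every occurrence is swapped for '#'.

8v2###21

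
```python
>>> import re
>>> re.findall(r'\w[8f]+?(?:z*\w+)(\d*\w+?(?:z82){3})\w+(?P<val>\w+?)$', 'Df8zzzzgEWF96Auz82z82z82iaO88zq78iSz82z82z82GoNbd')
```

[('Sz82z82z82', 'd')]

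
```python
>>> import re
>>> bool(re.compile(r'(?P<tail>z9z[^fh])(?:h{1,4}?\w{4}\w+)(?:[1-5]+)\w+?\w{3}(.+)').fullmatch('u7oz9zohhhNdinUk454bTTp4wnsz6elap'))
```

`fullmatch` succeeds only if the pattern covers the string from start to end.
Here the string isn't matched end-to-end, so the call returns None, and `bool(None)` is False.

False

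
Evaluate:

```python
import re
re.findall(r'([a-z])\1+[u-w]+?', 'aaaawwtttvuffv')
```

['a', 't', 'f']

A backreference is literal: `\1` must see the identical characters the first group matched.
Because there's exactly one group, `findall` drops the full match and keeps group 1 from each hit.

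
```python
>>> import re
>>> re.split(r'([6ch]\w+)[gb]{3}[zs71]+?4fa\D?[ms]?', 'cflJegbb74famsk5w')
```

['', 'cflJe', 'k5w']

Because the pattern has a capturing group, `split` also inserts each captured text between the pieces.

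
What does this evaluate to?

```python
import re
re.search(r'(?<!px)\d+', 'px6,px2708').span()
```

(7, 10)

A negative assertion filters positions out without eating any characters.
`re.search` tries every starting position until one works.
The match spans [7:10] → '708'.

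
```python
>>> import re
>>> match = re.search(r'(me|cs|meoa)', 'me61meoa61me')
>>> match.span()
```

`re.search` scans for the first position where the pattern succeeds.
The match spans [0:2] → 'me'.
Captured: group 1 = 'me'.

(0, 2)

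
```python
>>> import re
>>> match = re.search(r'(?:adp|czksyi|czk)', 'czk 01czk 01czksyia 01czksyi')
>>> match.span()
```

(0, 3)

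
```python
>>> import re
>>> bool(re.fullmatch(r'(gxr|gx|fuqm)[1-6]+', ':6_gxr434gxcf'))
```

`fullmatch` succeeds only if the pattern covers the string from start to end.
Here there's no way to consume every character, so the call returns None, and `bool(None)` is False.

False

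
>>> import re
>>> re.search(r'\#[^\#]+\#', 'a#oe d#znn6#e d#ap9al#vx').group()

'#oe d#'

Unlike `match`, `search` isn't anchored — it looks for the pattern anywhere in the string.
The match spans [1:7] → '#oe d#'.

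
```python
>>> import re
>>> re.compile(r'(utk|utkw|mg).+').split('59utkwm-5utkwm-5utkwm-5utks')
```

`|` is ordered: at each position the engine commits to the first alternative that works.
Matches to split on: at [2:27] → 'utkwm-5utkwm-5utkwm-5utks'.
With a capturing group present, the delimiter's captured portion is kept in the result list.

['59', 'utk', '']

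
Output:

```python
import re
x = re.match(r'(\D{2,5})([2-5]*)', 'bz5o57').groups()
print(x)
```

('bz', '5')

This matches 2 to 5 of a non-digit (captured); then zero or more of a character in [2-5] (captured).
`re.match` only tries the pattern at the start of the string.
The match spans [0:3] → 'bz5'.
Captured: group 1 = 'bz', group 2 = '5'.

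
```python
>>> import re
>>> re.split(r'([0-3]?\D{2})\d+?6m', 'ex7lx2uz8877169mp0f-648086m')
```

The pattern matches optionally a character in [0-3], then exactly 2 of a non-digit (captured); then one or more of a digit (lazy), then the literal '6m'.
Matches to split on: at [17:27] → '0f-648086m'.
With a capturing group present, the delimiter's captured portion is kept in the result list.

['ex7lx2uz8877169mp', '0f-', '']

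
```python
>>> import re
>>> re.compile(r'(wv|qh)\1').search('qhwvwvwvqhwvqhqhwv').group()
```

'wvwv'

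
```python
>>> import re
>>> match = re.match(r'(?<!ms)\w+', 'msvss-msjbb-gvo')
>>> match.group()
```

With `match`, the pattern is implicitly anchored at the beginning.
The match spans [0:5] → 'msvss'.

'msvss'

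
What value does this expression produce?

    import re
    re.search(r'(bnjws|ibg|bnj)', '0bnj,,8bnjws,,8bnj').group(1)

'bnj'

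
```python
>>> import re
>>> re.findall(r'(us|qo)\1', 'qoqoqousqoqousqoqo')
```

['qo', 'qo', 'qo']

The backreference `\1` re-matches whatever the first group consumed, character for character.
With a single group, `findall` returns only what that group captured — 3 items.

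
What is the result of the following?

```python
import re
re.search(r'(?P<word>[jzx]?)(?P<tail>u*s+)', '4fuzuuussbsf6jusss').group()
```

'zuuuss'

The pattern matches optionally one of [jzx] (captured as 'word'); then zero or more of the literal 'u', then one or more of the literal 's' (captured as 'tail').
Unlike `match`, `search` isn't anchored — it looks for the pattern anywhere in the string.
The match spans [3:9] → 'zuuuss'.
Captured: group 1 = 'z', group 2 = 'uuuss'.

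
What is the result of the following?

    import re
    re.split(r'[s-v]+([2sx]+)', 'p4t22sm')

This matches one or more of a character in [s-v]; then one or more of one of [2sx] (captured).
With a capturing group present, the delimiter's captured portion is kept in the result list.

['p4', '22s', 'm']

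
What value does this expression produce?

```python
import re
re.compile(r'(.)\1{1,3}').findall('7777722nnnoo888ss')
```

`\1` has to match the exact text group 1 already captured.
Scanning left to right: at [0:4] match '7777', group 1 = '7'; at [5:7] match '22', group 1 = '2'; at [7:10] match 'nnn', group 1 = 'n'; at [10:12] match 'oo', group 1 = 'o'; at [12:15] match '888', group 1 = '8'; ….
With a single group, `findall` returns only what that group captured — 6 items.

['7', '2', 'n', 'o', '8', 's']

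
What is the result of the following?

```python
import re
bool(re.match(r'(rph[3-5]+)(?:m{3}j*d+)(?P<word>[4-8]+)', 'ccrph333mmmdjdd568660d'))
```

False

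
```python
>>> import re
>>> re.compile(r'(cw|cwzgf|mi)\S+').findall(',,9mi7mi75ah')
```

Matches: at [3:12] match 'mi7mi75ah', group 1 = 'mi'.
One capturing group, so `findall` returns just the captured substring from the one match — 1 in all.

['mi']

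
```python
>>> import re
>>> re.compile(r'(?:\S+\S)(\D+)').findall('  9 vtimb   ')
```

Pattern: one or more of a non-whitespace character, then a non-whitespace character (non-capturing group); then one or more of a non-digit (captured).
Walking the string: at [4:12] match 'vtimb   ', group 1 = '   '.
One capturing group, so `findall` returns just the captured substring from the one match — 1 in all.

['   ']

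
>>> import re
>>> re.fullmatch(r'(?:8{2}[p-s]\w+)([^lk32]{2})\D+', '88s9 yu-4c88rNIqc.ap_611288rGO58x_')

`re.fullmatch` is like wrapping the pattern in `^…$` (in single-line mode).
Here there's no way to consume every character, so the call returns None.

None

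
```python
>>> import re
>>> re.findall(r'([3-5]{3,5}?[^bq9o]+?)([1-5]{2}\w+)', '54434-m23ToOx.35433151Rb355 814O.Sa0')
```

Pattern: 3 to 5 of a character in [3-5] (lazy), then one or more of any character except [bq9o] (lazy) (captured); then exactly 2 of a character in [1-5], then one or more of a word character (captured).
A non-greedy quantifier consumes as few characters as it can — just enough that the remainder of the pattern still matches from where it stops; whatever follows it matches normally.
Walking the string: at [0:13] match '54434-m23ToOx', groups = ('54434-m', '23ToOx'); at [14:27] match '35433151Rb355', groups = ('3543', '3151Rb355').
With 2 capturing groups, `findall` returns a 2-tuple per match.

[('54434-m', '23ToOx'), ('3543', '3151Rb355')]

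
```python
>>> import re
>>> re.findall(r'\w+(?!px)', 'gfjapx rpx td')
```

['gfjapx', 'rpx', 'td']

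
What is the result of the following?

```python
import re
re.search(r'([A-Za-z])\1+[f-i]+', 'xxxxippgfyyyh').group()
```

'xxxxi'

`\1` has to match the exact text group 1 already captured.
`re.search` scans for the first position where the pattern succeeds.
The match spans [0:5] → 'xxxxi'.
Captured: group 1 = 'x'.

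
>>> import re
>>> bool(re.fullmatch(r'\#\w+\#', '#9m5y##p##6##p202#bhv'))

False

`re.fullmatch` is like wrapping the pattern in `^…$` (in single-line mode).
Here the string isn't matched end-to-end, so the call returns None, and `bool(None)` is False.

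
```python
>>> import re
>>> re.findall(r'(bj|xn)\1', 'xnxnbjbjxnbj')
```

['xn', 'bj']

After group 1 captures some text, `\1` only succeeds where that same text appears again.
One capturing group, so `findall` returns just the captured substring from each match — 2 in all.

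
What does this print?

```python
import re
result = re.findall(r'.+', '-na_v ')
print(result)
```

['-na_v ']

This matches one or more of any character.
Scanning left to right: at [0:6] → '-na_v '.
`findall` yields the raw match text (1 of them) because the pattern has no groups.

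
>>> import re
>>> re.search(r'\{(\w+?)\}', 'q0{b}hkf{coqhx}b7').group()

'{b}'

Unlike `match`, `search` isn't anchored — it looks for the pattern anywhere in the string.
The match spans [2:5] → '{b}'.
Captured: group 1 = 'b'.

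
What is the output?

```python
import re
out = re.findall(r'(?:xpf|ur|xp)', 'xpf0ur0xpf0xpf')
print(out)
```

['xpf', 'ur', 'xpf', 'xpf']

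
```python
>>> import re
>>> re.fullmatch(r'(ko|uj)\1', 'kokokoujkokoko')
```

None

`re.fullmatch` is like wrapping the pattern in `^…$` (in single-line mode).
Here there's no way to consume every character, so the call returns None.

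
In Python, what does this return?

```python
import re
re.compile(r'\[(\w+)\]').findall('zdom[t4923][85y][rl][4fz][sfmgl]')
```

['t4923', '85y', 'rl', '4fz', 'sfmgl']

Walking the string: at [4:11] match '[t4923]', group 1 = 't4923'; at [11:16] match '[85y]', group 1 = '85y'; at [16:20] match '[rl]', group 1 = 'rl'; at [20:25] match '[4fz]', group 1 = '4fz'; at [25:32] match '[sfmgl]', group 1 = 'sfmgl'.
With a single group, `findall` returns only what that group captured — 5 items.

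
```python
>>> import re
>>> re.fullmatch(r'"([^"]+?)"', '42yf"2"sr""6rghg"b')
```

`re.fullmatch` is like wrapping the pattern in `^…$` (in single-line mode).
Here the string isn't matched end-to-end, so the call returns None.

None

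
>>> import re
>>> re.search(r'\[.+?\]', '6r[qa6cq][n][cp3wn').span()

(2, 9)

Because the quantifier is non-greedy, it stops expanding at the earliest point where the rest of the pattern can succeed.
The match spans [2:9] → '[qa6cq]'.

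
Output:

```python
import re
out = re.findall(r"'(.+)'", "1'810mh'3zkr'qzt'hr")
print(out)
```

["810mh'3zkr'qzt"]

One capturing group, so `findall` returns just the captured substring from the one match — 1 in all.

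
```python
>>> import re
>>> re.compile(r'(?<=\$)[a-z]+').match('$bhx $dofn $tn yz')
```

`re.match` only tries the pattern at the start of the string.
Here the string doesn't start with a match, so the call returns None.

None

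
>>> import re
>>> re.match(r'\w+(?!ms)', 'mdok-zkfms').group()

'mdok'

`re.match` only tries the pattern at the start of the string.
The match spans [0:4] → 'mdok'.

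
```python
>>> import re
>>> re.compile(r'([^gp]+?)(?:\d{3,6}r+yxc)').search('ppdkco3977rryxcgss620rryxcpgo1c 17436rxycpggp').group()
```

The match spans [2:15] → 'dkco3977rryxc'.

'dkco3977rryxc'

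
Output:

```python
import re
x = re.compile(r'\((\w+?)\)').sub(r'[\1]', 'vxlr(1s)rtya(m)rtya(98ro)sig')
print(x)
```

Matches: at [4:8] → '(1s)'; at [12:15] → '(m)'; at [19:25] → '(98ro)'.
The replacement refers to a captured group, so each match is rewritten using its own captured text.

vxlr[1s]rtya[m]rtya[98ro]sig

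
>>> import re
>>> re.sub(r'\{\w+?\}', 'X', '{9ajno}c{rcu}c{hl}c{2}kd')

'XcXcXcXkd'

Every occurrence is swapped for 'X'.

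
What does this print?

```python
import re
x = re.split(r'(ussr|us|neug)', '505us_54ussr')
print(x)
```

Branches in `(...|...)` are attempted left-to-right; the first branch that allows the whole pattern to succeed is taken.
Because the pattern has a capturing group, `split` also inserts each captured text between the pieces.

['505', 'us', '_54', 'ussr', '']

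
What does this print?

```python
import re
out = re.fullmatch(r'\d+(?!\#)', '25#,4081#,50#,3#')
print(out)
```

`fullmatch` succeeds only if the pattern covers the string from start to end.
Here the pattern can't cover the whole string, so the call returns None.

None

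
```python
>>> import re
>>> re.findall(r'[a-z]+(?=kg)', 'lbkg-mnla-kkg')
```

['lb', 'k']

The lookaround is zero-width — it requires the adjacent text to match without consuming it, so the asserted text isn't part of the match.
Matches: at [0:2] → 'lb'; at [10:11] → 'k'.
`findall` yields the raw match text (2 of them) because the pattern has no groups.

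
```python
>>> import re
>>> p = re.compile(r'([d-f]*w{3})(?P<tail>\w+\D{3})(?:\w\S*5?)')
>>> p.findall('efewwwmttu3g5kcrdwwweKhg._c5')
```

[('efewww', 'mttu3g5kcrdwwweKhg._c')]

The pattern matches zero or more of a character in [d-f], then exactly 3 of a literal 'w' (captured); then one or more of a word character, then exactly 3 of a non-digit (captured as 'tail'); then a word character, then zero or more of a non-whitespace character, then optionally a literal '5' (non-capturing group).
Scanning left to right: at [0:28] match 'efewwwmttu3g5kcrdwwweKhg._c5', groups = ('efewww', 'mttu3g5kcrdwwweKhg._c').
Multiple groups make `findall` return tuples — one 2-tuple for the one match.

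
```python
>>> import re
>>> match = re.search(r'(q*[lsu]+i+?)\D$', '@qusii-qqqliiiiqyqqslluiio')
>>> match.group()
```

Pattern: zero or more of a literal 'q', then one or more of one of [lsu], then one or more of the literal 'i' (lazy) (captured); then a non-digit; then anchored at the end.
`search` walks the string left to right and returns the first match it finds.
The match spans [17:26] → 'qqslluiio'.
Captured: group 1 = 'qqslluii'.

'qqslluiio'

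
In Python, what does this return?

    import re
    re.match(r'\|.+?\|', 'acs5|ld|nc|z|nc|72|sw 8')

None

`re.match` only tries the pattern at the start of the string.
Here the pattern fails at index 0, so the call returns None.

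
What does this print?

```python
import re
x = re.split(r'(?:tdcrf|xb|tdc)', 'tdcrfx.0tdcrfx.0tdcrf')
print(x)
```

Branches in `(...|...)` are attempted left-to-right; the first branch that allows the whole pattern to succeed is taken.
Matches to split on: at [0:5] → 'tdcrf'; at [8:13] → 'tdcrf'; at [16:21] → 'tdcrf'.
The string is cut at each match, leaving 4 pieces.

['', 'x.0', 'x.0', '']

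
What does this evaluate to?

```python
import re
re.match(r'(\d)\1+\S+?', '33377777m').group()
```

`\1` is not a pattern — it's the concrete string captured by group 1, re-applied verbatim.
`re.match` only tries the pattern at the start of the string.
The match spans [0:4] → '3337'.
Captured: group 1 = '3'.

'3337'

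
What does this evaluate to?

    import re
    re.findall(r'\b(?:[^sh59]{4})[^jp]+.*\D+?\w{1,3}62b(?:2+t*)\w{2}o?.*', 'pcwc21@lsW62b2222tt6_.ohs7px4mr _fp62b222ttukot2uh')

`findall` yields the raw match text (1 of them) because the pattern has no groups.

['pcwc21@lsW62b2222tt6_.ohs7px4mr _fp62b222ttukot2uh']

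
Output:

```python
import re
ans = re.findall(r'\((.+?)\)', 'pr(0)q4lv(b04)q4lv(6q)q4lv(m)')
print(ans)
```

Matches: at [2:5] match '(0)', group 1 = '0'; at [9:14] match '(b04)', group 1 = 'b04'; at [18:22] match '(6q)', group 1 = '6q'; at [26:29] match '(m)', group 1 = 'm'.
Because there's exactly one group, `findall` drops the full match and keeps group 1 from each hit.

['0', 'b04', '6q', 'm']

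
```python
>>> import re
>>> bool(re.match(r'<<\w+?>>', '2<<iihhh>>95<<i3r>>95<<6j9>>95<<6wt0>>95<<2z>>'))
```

False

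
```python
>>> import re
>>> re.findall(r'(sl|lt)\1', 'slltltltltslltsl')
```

['lt', 'lt']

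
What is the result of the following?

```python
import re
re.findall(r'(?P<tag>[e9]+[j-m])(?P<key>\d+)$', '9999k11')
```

[('9999k', '11')]

The pattern matches one or more of one of [e9], then a character in [j-m] (captured as 'tag'); then one or more of a digit (captured as 'key'); then anchored at the end.
Matches: at [0:7] match '9999k11', groups = ('9999k', '11').
`findall` packs the 2 group values into a tuple for every match.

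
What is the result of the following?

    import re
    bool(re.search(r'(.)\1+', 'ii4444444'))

True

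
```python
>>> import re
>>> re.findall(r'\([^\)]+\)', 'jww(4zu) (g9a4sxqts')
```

['(4zu)']

Matches: at [3:8] → '(4zu)'.
`findall` yields the raw match text (1 of them) because the pattern has no groups.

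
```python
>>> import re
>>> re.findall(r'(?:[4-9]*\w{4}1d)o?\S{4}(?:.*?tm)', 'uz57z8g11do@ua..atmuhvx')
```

['57z8g11do@ua..atm']

The pattern matches zero or more of a character in [4-9], then exactly 4 of a word character, then the literal '1d' (non-capturing group); then optionally the literal 'o', then exactly 4 of a non-whitespace character; then zero or more of any character (lazy), then the literal 'tm' (non-capturing group).
Walking the string: at [2:19] → '57z8g11do@ua..atm'.
With no groups in the pattern, `findall` gives back each whole match — 1 here.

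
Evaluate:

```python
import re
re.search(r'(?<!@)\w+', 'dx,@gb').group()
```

Because the assertion is negative and zero-width, positions next to the forbidden text are skipped.
The match spans [0:2] → 'dx'.

'dx'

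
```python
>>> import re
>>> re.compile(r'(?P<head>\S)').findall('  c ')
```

Because there's exactly one group, `findall` drops the full match and keeps group 1 from the one hit.

['c']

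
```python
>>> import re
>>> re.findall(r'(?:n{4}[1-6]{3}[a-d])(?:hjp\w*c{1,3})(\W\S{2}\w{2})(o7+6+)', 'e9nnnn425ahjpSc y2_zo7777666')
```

Pattern: exactly 4 of the literal 'n', then exactly 3 of a character in [1-6], then a character in [a-d] (non-capturing group); then the literal 'hjp', then zero or more of a word character, then 1 to 3 of the literal 'c' (non-capturing group); then a non-word character, then exactly 2 of a non-whitespace character, then exactly 2 of a word character (captured); then a literal 'o', then one or more of a literal '7', then one or more of the literal '6' (captured).
Walking the string: at [2:28] match 'nnnn425ahjpSc y2_zo7777666', groups = (' y2_z', 'o7777666').
With 2 capturing groups, `findall` returns a 2-tuple per match.

[(' y2_z', 'o7777666')]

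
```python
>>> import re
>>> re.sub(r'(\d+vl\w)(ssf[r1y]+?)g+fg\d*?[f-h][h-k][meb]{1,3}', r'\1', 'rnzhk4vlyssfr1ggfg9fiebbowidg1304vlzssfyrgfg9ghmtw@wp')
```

'rnzhk4vlyowidg1304vlztw@wp'

Pattern: one or more of a digit, then the literal 'vl', then a word character (captured); then the literal 'ssf', then one or more of one of [r1y] (lazy) (captured); then one or more of a literal 'g', then the literal 'fg', then zero or more of a digit (lazy); then a character in [f-h], then a character in [h-k], then 1 to 3 of one of [meb].
Matches: at [5:24] → '4vlyssfr1ggfg9fiebb'; at [29:48] → '1304vlzssfyrgfg9ghm'.
Each match is replaced using the text its own group 1 captured.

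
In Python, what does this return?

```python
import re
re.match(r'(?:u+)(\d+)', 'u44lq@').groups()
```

('44',)

The pattern matches one or more of a literal 'u' (non-capturing group); then one or more of a digit (captured).
`match` is anchored at position 0; if the pattern doesn't fit there, it returns None.
The match spans [0:3] → 'u44'.
Captured: group 1 = '44'.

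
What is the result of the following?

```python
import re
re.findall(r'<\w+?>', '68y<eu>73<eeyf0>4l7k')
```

Matches: at [3:7] → '<eu>'; at [9:16] → '<eeyf0>'.
Since nothing is captured, `findall` lists the 2 matched substrings directly.

['<eu>', '<eeyf0>']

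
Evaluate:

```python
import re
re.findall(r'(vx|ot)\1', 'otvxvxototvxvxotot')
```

['vx', 'ot', 'vx', 'ot']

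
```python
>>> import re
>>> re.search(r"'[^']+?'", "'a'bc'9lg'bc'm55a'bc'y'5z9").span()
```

(0, 3)

The match spans [0:3] → "'a'".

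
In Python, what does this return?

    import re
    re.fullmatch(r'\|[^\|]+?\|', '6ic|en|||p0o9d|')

None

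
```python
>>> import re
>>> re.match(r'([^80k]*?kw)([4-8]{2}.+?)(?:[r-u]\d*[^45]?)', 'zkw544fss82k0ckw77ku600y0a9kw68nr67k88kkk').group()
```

'zkw544fss'

`re.match` won't scan ahead — the pattern has to work from the very first character.
The match spans [0:9] → 'zkw544fss'.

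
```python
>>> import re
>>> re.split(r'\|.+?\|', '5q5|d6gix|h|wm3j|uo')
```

['5q5', 'h', 'uo']

The `?` after the quantifier makes it lazy — it takes as little as possible before letting the rest of the pattern try.
`split` removes every match and returns the 3 fragments in between.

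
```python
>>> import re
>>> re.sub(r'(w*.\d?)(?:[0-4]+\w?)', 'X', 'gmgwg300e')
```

'gmgX'

This matches zero or more of the literal 'w', then any character, then optionally a digit (captured); then one or more of a character in [0-4], then optionally a word character (non-capturing group).
Matches: at [3:9] → 'wg300e'.
`sub` substitutes 'X' at each match site.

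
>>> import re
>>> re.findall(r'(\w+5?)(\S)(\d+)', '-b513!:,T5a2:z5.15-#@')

This matches one or more of a word character, then optionally the literal '5' (captured); then a non-whitespace character (captured); then one or more of a digit (captured).
Walking the string: at [1:5] match 'b513', groups = ('b5', '1', '3'); at [8:12] match 'T5a2', groups = ('T5', 'a', '2'); at [13:18] match 'z5.15', groups = ('z5', '.', '15').
With 3 capturing groups, `findall` returns a 3-tuple per match.

[('b5', '1', '3'), ('T5', 'a', '2'), ('z5', '.', '15')]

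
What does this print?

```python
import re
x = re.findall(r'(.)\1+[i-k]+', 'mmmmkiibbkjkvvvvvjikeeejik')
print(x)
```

['m', 'b', 'v', 'e']

A backreference is literal: `\1` must see the identical characters the first group matched.
Matches: at [0:7] match 'mmmmkii', group 1 = 'm'; at [7:12] match 'bbkjk', group 1 = 'b'; at [12:20] match 'vvvvvjik', group 1 = 'v'; at [20:26] match 'eeejik', group 1 = 'e'.
With a single group, `findall` returns only what that group captured — 4 items.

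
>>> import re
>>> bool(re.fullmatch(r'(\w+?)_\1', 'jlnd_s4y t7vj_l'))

`re.fullmatch` requires the pattern to consume the entire string.
Here there's no way to consume every character, so the call returns None, and `bool(None)` is False.

False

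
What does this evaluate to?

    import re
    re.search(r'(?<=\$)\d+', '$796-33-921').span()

Lookahead/lookbehind check context without consuming it, so the matched span excludes the asserted characters.
Unlike `match`, `search` isn't anchored — it looks for the pattern anywhere in the string.
The match spans [1:4] → '796'.

(1, 4)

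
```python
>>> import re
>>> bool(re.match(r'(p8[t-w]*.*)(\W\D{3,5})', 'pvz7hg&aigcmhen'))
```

False

With `match`, the pattern is implicitly anchored at the beginning.
Here the pattern fails at index 0, so the call returns None, and `bool(None)` is False.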